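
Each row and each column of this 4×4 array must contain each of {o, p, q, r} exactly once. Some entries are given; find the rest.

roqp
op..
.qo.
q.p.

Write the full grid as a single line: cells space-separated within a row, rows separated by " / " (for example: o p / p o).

r o q p / o p r q / p q o r / q r p o

At row 2, column 3: row 2 has {o,p}; column 3 has {o,p,q}; that leaves r.
At row 2, column 4: row 2 has {o,p,r}; column 4 has {p}; that leaves q.
At row 3, column 1: row 3 has {o,q}; column 1 has {o,q,r}; that leaves p.
At row 3, column 4: row 3 has {o,p,q}; column 4 has {p,q}; that leaves r.
At row 4, column 2: row 4 has {p,q}; column 2 has {o,p,q}; that leaves r.
At row 4, column 4: row 4 has {p,q,r}; column 4 has {p,q,r}; that leaves o.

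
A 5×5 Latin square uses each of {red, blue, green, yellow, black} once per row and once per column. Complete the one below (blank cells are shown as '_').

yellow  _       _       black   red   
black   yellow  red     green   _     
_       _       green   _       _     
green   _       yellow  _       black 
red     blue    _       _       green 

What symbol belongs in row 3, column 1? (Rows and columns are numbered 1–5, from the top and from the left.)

(r1,c2) = green
(r1,c3) = blue
(r2,c5) = blue
(r3,c1) = blue

blue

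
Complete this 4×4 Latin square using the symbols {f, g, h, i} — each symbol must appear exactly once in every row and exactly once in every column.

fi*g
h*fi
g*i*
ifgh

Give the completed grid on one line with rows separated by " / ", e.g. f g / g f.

f i h g / h g f i / g h i f / i f g h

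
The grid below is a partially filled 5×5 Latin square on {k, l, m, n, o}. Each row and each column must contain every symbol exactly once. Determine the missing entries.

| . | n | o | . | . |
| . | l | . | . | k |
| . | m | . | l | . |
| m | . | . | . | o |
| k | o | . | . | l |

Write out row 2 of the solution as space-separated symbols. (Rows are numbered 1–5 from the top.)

row 1 has {n,o}; column 1 has {k,m} — only l is left for (r1,c1).
row 1 has {l,n,o}; column 5 has {k,l,o} — only m is left for (r1,c5).
row 3 has {l,m}; column 5 has {k,l,m,o} — only n is left for (r3,c5).
row 4 has {m,o}; column 2 has {l,m,n,o} — only k is left for (r4,c2).
row 4 has {k,m,o}; column 4 has {l} — only n is left for (r4,c4).
row 5 has {k,l,o}; column 4 has {l,n} — only m is left for (r5,c4).
row 1 has {l,m,n,o}; column 4 has {l,m,n} — only k is left for (r1,c4).
row 2 has {k,l}; column 4 has {k,l,m,n} — only o is left for (r2,c4).
row 3 has {l,m,n}; column 1 has {k,l,m} — only o is left for (r3,c1).
row 3 has {l,m,n,o}; column 3 has {o} — only k is left for (r3,c3).
row 4 has {k,m,n,o}; column 3 has {k,o} — only l is left for (r4,c3).
row 5 has {k,l,m,o}; column 3 has {k,l,o} — only n is left for (r5,c3).
row 2 has {k,l,o}; column 1 has {k,l,m,o} — only n is left for (r2,c1).
row 2 has {k,l,n,o}; column 3 has {k,l,n,o} — only m is left for (r2,c3).

n l m o k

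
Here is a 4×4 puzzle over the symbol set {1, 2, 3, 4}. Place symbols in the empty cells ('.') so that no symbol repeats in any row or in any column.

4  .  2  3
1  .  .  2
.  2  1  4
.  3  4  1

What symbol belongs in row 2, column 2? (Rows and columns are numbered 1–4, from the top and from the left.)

4

At row 1, column 2: row 1 has {2,3,4}; column 2 has {2,3}; that leaves 1.
At row 2, column 2: row 2 has {1,2}; column 2 has {1,2,3}; that leaves 4.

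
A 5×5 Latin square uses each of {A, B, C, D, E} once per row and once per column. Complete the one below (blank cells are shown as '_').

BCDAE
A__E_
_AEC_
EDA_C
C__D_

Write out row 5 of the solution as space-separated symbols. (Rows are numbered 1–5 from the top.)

C E B D A

(r2,c2) = B
(r2,c3) = C
(r2,c5) = D
(r3,c1) = D
(r3,c5) = B
(r4,c4) = B
(r5,c2) = E
(r5,c3) = B
(r5,c5) = A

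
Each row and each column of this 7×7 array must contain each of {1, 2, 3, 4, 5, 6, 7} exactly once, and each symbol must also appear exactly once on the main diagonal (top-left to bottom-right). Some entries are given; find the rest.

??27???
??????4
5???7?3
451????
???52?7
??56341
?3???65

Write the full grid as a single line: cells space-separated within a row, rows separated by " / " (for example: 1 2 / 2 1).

1 4 2 7 5 3 6 / 6 7 3 2 1 5 4 / 5 1 6 4 7 2 3 / 4 5 1 3 6 7 2 / 3 6 4 5 2 1 7 / 7 2 5 6 3 4 1 / 2 3 7 1 4 6 5

(r1,c7) = 6
(r3,c3) = 6
(r4,c4) = 3
(r4,c5) = 6
(r4,c7) = 2
(r1,c1) = 1
(r1,c2) = 4
(r1,c5) = 5
(r1,c6) = 3
(r2,c2) = 7
(r2,c3) = 3
(r2,c5) = 1
(r4,c6) = 7
(r5,c3) = 4
(r5,c6) = 1
(r6,c2) = 2
(r7,c3) = 7
(r7,c5) = 4
(r2,c4) = 2
(r2,c6) = 5
(r3,c2) = 1
(r3,c4) = 4
(r3,c6) = 2
(r5,c2) = 6
(r6,c1) = 7
(r7,c1) = 2
(r7,c4) = 1
(r2,c1) = 6
(r5,c1) = 3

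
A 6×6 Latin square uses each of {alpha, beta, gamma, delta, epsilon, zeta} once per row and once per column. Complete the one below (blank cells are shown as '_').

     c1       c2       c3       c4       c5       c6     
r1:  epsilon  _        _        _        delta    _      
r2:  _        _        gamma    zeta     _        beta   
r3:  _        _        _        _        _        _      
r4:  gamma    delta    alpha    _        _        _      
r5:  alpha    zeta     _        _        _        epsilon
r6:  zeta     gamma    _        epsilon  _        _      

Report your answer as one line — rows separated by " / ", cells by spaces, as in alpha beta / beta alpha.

(r2,c1) = delta
(r3,c1) = beta
(r4,c4) = beta
(r4,c6) = zeta
(r4,c5) = epsilon
(r2,c5) = alpha
(r6,c5) = beta
(r2,c2) = epsilon
(r3,c2) = alpha
(r5,c5) = gamma
(r6,c3) = delta
(r6,c6) = alpha
(r1,c2) = beta
(r1,c3) = zeta
(r1,c6) = gamma
(r3,c3) = epsilon
(r3,c5) = zeta
(r3,c6) = delta
(r5,c3) = beta
(r5,c4) = delta
(r1,c4) = alpha
(r3,c4) = gamma

epsilon beta zeta alpha delta gamma / delta epsilon gamma zeta alpha beta / beta alpha epsilon gamma zeta delta / gamma delta alpha beta epsilon zeta / alpha zeta beta delta gamma epsilon / zeta gamma delta epsilon beta alpha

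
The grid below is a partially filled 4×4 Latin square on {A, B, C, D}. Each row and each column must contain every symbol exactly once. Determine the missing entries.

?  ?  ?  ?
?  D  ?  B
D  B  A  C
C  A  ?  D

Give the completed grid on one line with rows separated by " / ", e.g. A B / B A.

B C D A / A D C B / D B A C / C A B D

(r1,c2): row 1 is empty so far; column 2 has {A,B,D}, so it must be C.
(r1,c4): row 1 has {C}; column 4 has {B,C,D}, so it must be A.
(r2,c1): row 2 has {B,D}; column 1 has {C,D}, so it must be A.
(r2,c3): row 2 has {A,B,D}; column 3 has {A}, so it must be C.
(r4,c3): row 4 has {A,C,D}; column 3 has {A,C}, so it must be B.
(r1,c1): row 1 has {A,C}; column 1 has {A,C,D}, so it must be B.
(r1,c3): row 1 has {A,B,C}; column 3 has {A,B,C}, so it must be D.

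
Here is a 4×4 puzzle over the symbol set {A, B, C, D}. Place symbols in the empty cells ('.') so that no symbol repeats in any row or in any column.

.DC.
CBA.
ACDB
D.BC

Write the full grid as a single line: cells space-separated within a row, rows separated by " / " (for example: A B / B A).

(r1,c1) = B
(r1,c4) = A
(r2,c4) = D
(r4,c2) = A

B D C A / C B A D / A C D B / D A B C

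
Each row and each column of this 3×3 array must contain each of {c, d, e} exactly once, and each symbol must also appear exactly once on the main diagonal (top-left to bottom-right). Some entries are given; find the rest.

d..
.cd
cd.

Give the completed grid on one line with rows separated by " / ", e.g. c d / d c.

At row 1, column 2: row 1 has {d}; column 2 has {c,d}; that leaves e.
At row 1, column 3: row 1 has {d,e}; column 3 has {d}; that leaves c.
At row 2, column 1: row 2 has {c,d}; column 1 has {c,d}; that leaves e.
At row 3, column 3: row 3 has {c,d}; column 3 has {c,d}; the diagonal has {c,d}; that leaves e.

d e c / e c d / c d e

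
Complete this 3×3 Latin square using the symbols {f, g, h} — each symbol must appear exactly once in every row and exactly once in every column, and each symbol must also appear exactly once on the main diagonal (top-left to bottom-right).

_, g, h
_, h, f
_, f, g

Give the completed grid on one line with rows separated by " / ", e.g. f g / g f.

Cell (r1,c1): row 1 has {g,h}; column 1 is empty so far; the diagonal has {g,h} → f.
Cell (r2,c1): row 2 has {f,h}; column 1 has {f} → g.
Cell (r3,c1): row 3 has {f,g}; column 1 has {f,g} → h.

f g h / g h f / h f g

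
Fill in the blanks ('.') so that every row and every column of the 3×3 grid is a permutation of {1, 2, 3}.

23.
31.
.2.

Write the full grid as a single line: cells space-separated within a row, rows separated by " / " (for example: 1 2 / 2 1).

2 3 1 / 3 1 2 / 1 2 3

At row 1, column 3: row 1 has {2,3}; column 3 is empty so far; that leaves 1.
At row 2, column 3: row 2 has {1,3}; column 3 has {1}; that leaves 2.
At row 3, column 1: row 3 has {2}; column 1 has {2,3}; that leaves 1.
At row 3, column 3: row 3 has {1,2}; column 3 has {1,2}; that leaves 3.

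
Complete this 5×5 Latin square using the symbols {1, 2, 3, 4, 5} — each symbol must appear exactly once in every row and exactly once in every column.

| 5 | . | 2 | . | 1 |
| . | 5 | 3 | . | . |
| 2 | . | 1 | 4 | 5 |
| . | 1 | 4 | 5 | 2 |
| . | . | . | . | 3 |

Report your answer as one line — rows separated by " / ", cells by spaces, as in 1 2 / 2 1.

At row 1, column 4: row 1 has {1,2,5}; column 4 has {4,5}; that leaves 3.
At row 2, column 5: row 2 has {3,5}; column 5 has {1,2,3,5}; that leaves 4.
At row 3, column 2: row 3 has {1,2,4,5}; column 2 has {1,5}; that leaves 3.
At row 4, column 1: row 4 has {1,2,4,5}; column 1 has {2,5}; that leaves 3.
At row 5, column 3: row 5 has {3}; column 3 has {1,2,3,4}; that leaves 5.
At row 1, column 2: row 1 has {1,2,3,5}; column 2 has {1,3,5}; that leaves 4.
At row 2, column 1: row 2 has {3,4,5}; column 1 has {2,3,5}; that leaves 1.
At row 2, column 4: row 2 has {1,3,4,5}; column 4 has {3,4,5}; that leaves 2.
At row 5, column 1: row 5 has {3,5}; column 1 has {1,2,3,5}; that leaves 4.
At row 5, column 2: row 5 has {3,4,5}; column 2 has {1,3,4,5}; that leaves 2.
At row 5, column 4: row 5 has {2,3,4,5}; column 4 has {2,3,4,5}; that leaves 1.

5 4 2 3 1 / 1 5 3 2 4 / 2 3 1 4 5 / 3 1 4 5 2 / 4 2 5 1 3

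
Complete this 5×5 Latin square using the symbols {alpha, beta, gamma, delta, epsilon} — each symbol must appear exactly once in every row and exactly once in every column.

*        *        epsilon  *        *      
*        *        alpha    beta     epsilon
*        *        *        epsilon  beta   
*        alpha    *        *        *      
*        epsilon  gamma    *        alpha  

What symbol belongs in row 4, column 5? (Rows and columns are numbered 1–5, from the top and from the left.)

delta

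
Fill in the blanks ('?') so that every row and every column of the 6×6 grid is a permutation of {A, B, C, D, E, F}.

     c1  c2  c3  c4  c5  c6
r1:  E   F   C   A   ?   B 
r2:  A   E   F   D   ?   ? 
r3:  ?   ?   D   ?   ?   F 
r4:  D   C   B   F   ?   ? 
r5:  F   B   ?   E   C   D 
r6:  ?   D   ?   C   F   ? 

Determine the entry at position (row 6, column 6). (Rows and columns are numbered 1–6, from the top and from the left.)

A

row 1 has {A,B,C,E,F}; column 5 has {C,F} — only D is left for (r1,c5).
row 2 has {A,D,E,F}; column 5 has {C,D,F} — only B is left for (r2,c5).
row 2 has {A,B,D,E,F}; column 6 has {B,D,F} — only C is left for (r2,c6).
row 3 has {D,F}; column 2 has {B,C,D,E,F} — only A is left for (r3,c2).
row 3 has {A,D,F}; column 4 has {A,C,D,E,F} — only B is left for (r3,c4).
row 3 has {A,B,D,F}; column 5 has {B,C,D,F} — only E is left for (r3,c5).
row 4 has {B,C,D,F}; column 5 has {B,C,D,E,F} — only A is left for (r4,c5).
row 4 has {A,B,C,D,F}; column 6 has {B,C,D,F} — only E is left for (r4,c6).
row 5 has {B,C,D,E,F}; column 3 has {B,C,D,F} — only A is left for (r5,c3).
row 6 has {C,D,F}; column 1 has {A,D,E,F} — only B is left for (r6,c1).
row 6 has {B,C,D,F}; column 3 has {A,B,C,D,F} — only E is left for (r6,c3).
row 6 has {B,C,D,E,F}; column 6 has {B,C,D,E,F} — only A is left for (r6,c6).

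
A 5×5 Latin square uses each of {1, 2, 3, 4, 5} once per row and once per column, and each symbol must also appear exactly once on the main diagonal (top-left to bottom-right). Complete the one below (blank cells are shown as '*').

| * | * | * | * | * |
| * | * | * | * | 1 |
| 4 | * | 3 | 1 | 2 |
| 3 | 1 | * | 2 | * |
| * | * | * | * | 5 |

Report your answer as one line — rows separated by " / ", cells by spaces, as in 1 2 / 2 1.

Cell (r1,c1): row 1 is empty so far; column 1 has {3,4}; the diagonal has {2,3,5} → 1.
Cell (r2,c2): row 2 has {1}; column 2 has {1}; the diagonal has {1,2,3,5} → 4.
Cell (r3,c2): row 3 has {1,2,3,4}; column 2 has {1,4} → 5.
Cell (r4,c5): row 4 has {1,2,3}; column 5 has {1,2,5} → 4.
Cell (r5,c1): row 5 has {5}; column 1 has {1,3,4} → 2.
Cell (r5,c2): row 5 has {2,5}; column 2 has {1,4,5} → 3.
Cell (r5,c4): row 5 has {2,3,5}; column 4 has {1,2} → 4.
Cell (r1,c2): row 1 has {1}; column 2 has {1,3,4,5} → 2.
Cell (r1,c5): row 1 has {1,2}; column 5 has {1,2,4,5} → 3.
Cell (r2,c1): row 2 has {1,4}; column 1 has {1,2,3,4} → 5.
Cell (r2,c3): row 2 has {1,4,5}; column 3 has {3} → 2.
Cell (r2,c4): row 2 has {1,2,4,5}; column 4 has {1,2,4} → 3.
Cell (r4,c3): row 4 has {1,2,3,4}; column 3 has {2,3} → 5.
Cell (r5,c3): row 5 has {2,3,4,5}; column 3 has {2,3,5} → 1.
Cell (r1,c3): row 1 has {1,2,3}; column 3 has {1,2,3,5} → 4.
Cell (r1,c4): row 1 has {1,2,3,4}; column 4 has {1,2,3,4} → 5.

1 2 4 5 3 / 5 4 2 3 1 / 4 5 3 1 2 / 3 1 5 2 4 / 2 3 1 4 5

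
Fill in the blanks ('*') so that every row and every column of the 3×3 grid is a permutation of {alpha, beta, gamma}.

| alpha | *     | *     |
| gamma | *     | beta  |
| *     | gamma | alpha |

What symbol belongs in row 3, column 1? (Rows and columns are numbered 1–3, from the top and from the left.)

beta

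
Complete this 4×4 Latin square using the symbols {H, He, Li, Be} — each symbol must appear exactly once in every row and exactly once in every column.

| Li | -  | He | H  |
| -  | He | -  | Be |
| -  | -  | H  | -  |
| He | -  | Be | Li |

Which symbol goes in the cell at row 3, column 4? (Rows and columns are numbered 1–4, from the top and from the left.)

At row 1, column 2: row 1 has {H,He,Li}; column 2 has {He}; that leaves Be.
At row 2, column 1: row 2 has {He,Be}; column 1 has {He,Li}; that leaves H.
At row 2, column 3: row 2 has {H,He,Be}; column 3 has {H,He,Be}; that leaves Li.
At row 3, column 1: row 3 has {H}; column 1 has {H,He,Li}; that leaves Be.
At row 3, column 2: row 3 has {H,Be}; column 2 has {He,Be}; that leaves Li.
At row 3, column 4: row 3 has {H,Li,Be}; column 4 has {H,Li,Be}; that leaves He.

He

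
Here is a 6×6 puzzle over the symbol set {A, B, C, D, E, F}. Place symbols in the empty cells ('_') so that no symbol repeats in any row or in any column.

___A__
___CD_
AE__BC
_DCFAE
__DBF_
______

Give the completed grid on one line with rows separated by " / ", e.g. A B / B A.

C F B A E D / F A E C D B / A E F D B C / B D C F A E / E C D B F A / D B A E C F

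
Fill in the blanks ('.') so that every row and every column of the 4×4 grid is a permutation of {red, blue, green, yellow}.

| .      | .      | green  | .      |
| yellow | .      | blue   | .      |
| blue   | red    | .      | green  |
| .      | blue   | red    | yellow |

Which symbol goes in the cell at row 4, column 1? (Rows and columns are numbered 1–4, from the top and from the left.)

green

Cell (r1,c1): row 1 has {green}; column 1 has {blue,yellow} → red.
Cell (r1,c2): row 1 has {red,green}; column 2 has {red,blue} → yellow.
Cell (r1,c4): row 1 has {red,green,yellow}; column 4 has {green,yellow} → blue.
Cell (r2,c2): row 2 has {blue,yellow}; column 2 has {red,blue,yellow} → green.
Cell (r2,c4): row 2 has {blue,green,yellow}; column 4 has {blue,green,yellow} → red.
Cell (r3,c3): row 3 has {red,blue,green}; column 3 has {red,blue,green} → yellow.
Cell (r4,c1): row 4 has {red,blue,yellow}; column 1 has {red,blue,yellow} → green.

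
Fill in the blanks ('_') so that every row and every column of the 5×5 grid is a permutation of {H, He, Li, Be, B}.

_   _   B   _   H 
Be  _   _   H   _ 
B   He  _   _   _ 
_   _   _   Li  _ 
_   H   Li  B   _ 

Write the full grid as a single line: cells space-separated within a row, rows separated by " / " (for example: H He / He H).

Li Be B He H / Be Li He H B / B He H Be Li / H B Be Li He / He H Li B Be

row 2 has {H,Be}; column 3 has {Li,B} — only He is left for (r2,c3).
row 3 has {He,B}; column 4 has {H,Li,B} — only Be is left for (r3,c4).
row 3 has {He,Be,B}; column 5 has {H} — only Li is left for (r3,c5).
row 5 has {H,Li,B}; column 1 has {Be,B} — only He is left for (r5,c1).
row 5 has {H,He,Li,B}; column 5 has {H,Li} — only Be is left for (r5,c5).
row 1 has {H,B}; column 1 has {He,Be,B} — only Li is left for (r1,c1).
row 1 has {H,Li,B}; column 2 has {H,He} — only Be is left for (r1,c2).
row 1 has {H,Li,Be,B}; column 4 has {H,Li,Be,B} — only He is left for (r1,c4).
row 2 has {H,He,Be}; column 5 has {H,Li,Be} — only B is left for (r2,c5).
row 3 has {He,Li,Be,B}; column 3 has {He,Li,B} — only H is left for (r3,c3).
row 4 has {Li}; column 1 has {He,Li,Be,B} — only H is left for (r4,c1).
row 4 has {H,Li}; column 2 has {H,He,Be} — only B is left for (r4,c2).
row 4 has {H,Li,B}; column 3 has {H,He,Li,B} — only Be is left for (r4,c3).
row 4 has {H,Li,Be,B}; column 5 has {H,Li,Be,B} — only He is left for (r4,c5).
row 2 has {H,He,Be,B}; column 2 has {H,He,Be,B} — only Li is left for (r2,c2).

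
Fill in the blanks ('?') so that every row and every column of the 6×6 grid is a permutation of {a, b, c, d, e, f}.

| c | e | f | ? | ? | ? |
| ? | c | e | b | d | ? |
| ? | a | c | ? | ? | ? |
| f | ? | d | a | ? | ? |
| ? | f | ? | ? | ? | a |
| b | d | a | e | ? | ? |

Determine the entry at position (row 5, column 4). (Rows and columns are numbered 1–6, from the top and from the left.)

c

(r1,c4) = d
(r1,c6) = b
(r2,c1) = a
(r2,c6) = f
(r3,c4) = f
(r4,c2) = b
(r5,c3) = b
(r5,c4) = c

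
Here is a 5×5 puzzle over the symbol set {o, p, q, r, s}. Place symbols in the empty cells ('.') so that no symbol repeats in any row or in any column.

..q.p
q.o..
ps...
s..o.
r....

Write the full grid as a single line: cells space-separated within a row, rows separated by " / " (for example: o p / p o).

(r1,c1): row 1 has {p,q}; column 1 has {p,q,r,s}, so it must be o.
(r1,c2): row 1 has {o,p,q}; column 2 has {s}, so it must be r.
(r1,c4): row 1 has {o,p,q,r}; column 4 has {o}, so it must be s.
(r2,c2): row 2 has {o,q}; column 2 has {r,s}, so it must be p.
(r2,c4): row 2 has {o,p,q}; column 4 has {o,s}, so it must be r.
(r2,c5): row 2 has {o,p,q,r}; column 5 has {p}, so it must be s.
(r3,c3): row 3 has {p,s}; column 3 has {o,q}, so it must be r.
(r3,c4): row 3 has {p,r,s}; column 4 has {o,r,s}, so it must be q.
(r3,c5): row 3 has {p,q,r,s}; column 5 has {p,s}, so it must be o.
(r4,c2): row 4 has {o,s}; column 2 has {p,r,s}, so it must be q.
(r4,c3): row 4 has {o,q,s}; column 3 has {o,q,r}, so it must be p.
(r4,c5): row 4 has {o,p,q,s}; column 5 has {o,p,s}, so it must be r.
(r5,c2): row 5 has {r}; column 2 has {p,q,r,s}, so it must be o.
(r5,c3): row 5 has {o,r}; column 3 has {o,p,q,r}, so it must be s.
(r5,c4): row 5 has {o,r,s}; column 4 has {o,q,r,s}, so it must be p.
(r5,c5): row 5 has {o,p,r,s}; column 5 has {o,p,r,s}, so it must be q.

o r q s p / q p o r s / p s r q o / s q p o r / r o s p q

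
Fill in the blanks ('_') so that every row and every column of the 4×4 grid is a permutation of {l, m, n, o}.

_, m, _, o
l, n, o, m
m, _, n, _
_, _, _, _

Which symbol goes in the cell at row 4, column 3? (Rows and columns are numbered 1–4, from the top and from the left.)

m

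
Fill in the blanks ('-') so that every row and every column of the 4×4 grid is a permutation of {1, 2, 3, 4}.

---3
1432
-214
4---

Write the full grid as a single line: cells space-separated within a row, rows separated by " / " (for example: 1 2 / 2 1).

(r1,c1) = 2
(r1,c2) = 1
(r1,c3) = 4
(r3,c1) = 3
(r4,c2) = 3
(r4,c3) = 2
(r4,c4) = 1

2 1 4 3 / 1 4 3 2 / 3 2 1 4 / 4 3 2 1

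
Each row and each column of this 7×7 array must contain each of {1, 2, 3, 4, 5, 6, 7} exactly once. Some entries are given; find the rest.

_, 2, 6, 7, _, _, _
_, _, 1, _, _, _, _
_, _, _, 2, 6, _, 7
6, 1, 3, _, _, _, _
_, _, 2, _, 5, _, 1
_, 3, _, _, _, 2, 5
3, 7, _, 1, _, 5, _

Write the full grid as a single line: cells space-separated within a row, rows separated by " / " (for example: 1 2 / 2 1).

row 7 has {1,3,5,7}; column 3 has {1,2,3,6} — only 4 is left for (r7,c3).
row 7 has {1,3,4,5,7}; column 5 has {5,6} — only 2 is left for (r7,c5).
row 7 has {1,2,3,4,5,7}; column 7 has {1,5,7} — only 6 is left for (r7,c7).
row 3 has {2,6,7}; column 3 has {1,2,3,4,6} — only 5 is left for (r3,c3).
row 6 has {2,3,5}; column 3 has {1,2,3,4,5,6} — only 7 is left for (r6,c3).
row 3 has {2,5,6,7}; column 2 has {1,2,3,7} — only 4 is left for (r3,c2).
row 5 has {1,2,5}; column 2 has {1,2,3,4,7} — only 6 is left for (r5,c2).
row 2 has {1}; column 2 has {1,2,3,4,6,7} — only 5 is left for (r2,c2).
row 3 has {2,4,5,6,7}; column 1 has {3,6} — only 1 is left for (r3,c1).
row 3 has {1,2,4,5,6,7}; column 6 has {2,5} — only 3 is left for (r3,c6).
row 6 has {2,3,5,7}; column 1 has {1,3,6} — only 4 is left for (r6,c1).
row 6 has {2,3,4,5,7}; column 4 has {1,2,7} — only 6 is left for (r6,c4).
row 6 has {2,3,4,5,6,7}; column 5 has {2,5,6} — only 1 is left for (r6,c5).
row 1 has {2,6,7}; column 1 has {1,3,4,6} — only 5 is left for (r1,c1).
row 5 has {1,2,5,6}; column 1 has {1,3,4,5,6} — only 7 is left for (r5,c1).
row 5 has {1,2,5,6,7}; column 6 has {2,3,5} — only 4 is left for (r5,c6).
row 1 has {2,5,6,7}; column 6 has {2,3,4,5} — only 1 is left for (r1,c6).
row 2 has {1,5}; column 1 has {1,3,4,5,6,7} — only 2 is left for (r2,c1).
row 4 has {1,3,6}; column 6 has {1,2,3,4,5} — only 7 is left for (r4,c6).
row 5 has {1,2,4,5,6,7}; column 4 has {1,2,6,7} — only 3 is left for (r5,c4).
row 2 has {1,2,5}; column 4 has {1,2,3,6,7} — only 4 is left for (r2,c4).
row 2 has {1,2,4,5}; column 6 has {1,2,3,4,5,7} — only 6 is left for (r2,c6).
row 2 has {1,2,4,5,6}; column 7 has {1,5,6,7} — only 3 is left for (r2,c7).
row 4 has {1,3,6,7}; column 4 has {1,2,3,4,6,7} — only 5 is left for (r4,c4).
row 4 has {1,3,5,6,7}; column 5 has {1,2,5,6} — only 4 is left for (r4,c5).
row 4 has {1,3,4,5,6,7}; column 7 has {1,3,5,6,7} — only 2 is left for (r4,c7).
row 1 has {1,2,5,6,7}; column 5 has {1,2,4,5,6} — only 3 is left for (r1,c5).
row 1 has {1,2,3,5,6,7}; column 7 has {1,2,3,5,6,7} — only 4 is left for (r1,c7).
row 2 has {1,2,3,4,5,6}; column 5 has {1,2,3,4,5,6} — only 7 is left for (r2,c5).

5 2 6 7 3 1 4 / 2 5 1 4 7 6 3 / 1 4 5 2 6 3 7 / 6 1 3 5 4 7 2 / 7 6 2 3 5 4 1 / 4 3 7 6 1 2 5 / 3 7 4 1 2 5 6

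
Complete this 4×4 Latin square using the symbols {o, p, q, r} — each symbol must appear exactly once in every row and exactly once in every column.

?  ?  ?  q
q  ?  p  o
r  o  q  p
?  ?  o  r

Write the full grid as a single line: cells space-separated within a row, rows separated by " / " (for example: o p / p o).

o p r q / q r p o / r o q p / p q o r

(r1,c3) = r
(r2,c2) = r
(r4,c1) = p
(r4,c2) = q
(r1,c1) = o
(r1,c2) = p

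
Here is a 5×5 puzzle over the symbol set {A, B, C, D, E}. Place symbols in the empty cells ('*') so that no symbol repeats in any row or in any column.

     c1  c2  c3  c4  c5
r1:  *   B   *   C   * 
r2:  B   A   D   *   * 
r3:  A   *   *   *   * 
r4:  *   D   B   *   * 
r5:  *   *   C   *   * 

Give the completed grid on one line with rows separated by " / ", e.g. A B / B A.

E B A C D / B A D E C / A C E D B / C D B A E / D E C B A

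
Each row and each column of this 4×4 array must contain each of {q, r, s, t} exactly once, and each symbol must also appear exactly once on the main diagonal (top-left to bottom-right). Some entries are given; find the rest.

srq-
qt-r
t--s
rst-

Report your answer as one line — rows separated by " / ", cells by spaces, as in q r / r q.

s r q t / q t s r / t q r s / r s t q

(r1,c4) = t
(r2,c3) = s
(r3,c2) = q
(r3,c3) = r
(r4,c4) = q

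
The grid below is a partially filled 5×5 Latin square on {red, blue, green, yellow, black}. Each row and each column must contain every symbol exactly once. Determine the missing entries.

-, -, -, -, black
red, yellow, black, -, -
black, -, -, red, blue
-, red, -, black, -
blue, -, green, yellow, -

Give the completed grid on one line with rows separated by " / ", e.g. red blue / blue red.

yellow blue red green black / red yellow black blue green / black green yellow red blue / green red blue black yellow / blue black green yellow red

row 2 has {red,yellow,black}; column 5 has {blue,black} — only green is left for (r2,c5).
row 3 has {red,blue,black}; column 2 has {red,yellow} — only green is left for (r3,c2).
row 3 has {red,blue,green,black}; column 3 has {green,black} — only yellow is left for (r3,c3).
row 4 has {red,black}; column 3 has {green,yellow,black} — only blue is left for (r4,c3).
row 4 has {red,blue,black}; column 5 has {blue,green,black} — only yellow is left for (r4,c5).
row 5 has {blue,green,yellow}; column 2 has {red,green,yellow} — only black is left for (r5,c2).
row 5 has {blue,green,yellow,black}; column 5 has {blue,green,yellow,black} — only red is left for (r5,c5).
row 1 has {black}; column 2 has {red,green,yellow,black} — only blue is left for (r1,c2).
row 1 has {blue,black}; column 3 has {blue,green,yellow,black} — only red is left for (r1,c3).
row 1 has {red,blue,black}; column 4 has {red,yellow,black} — only green is left for (r1,c4).
row 2 has {red,green,yellow,black}; column 4 has {red,green,yellow,black} — only blue is left for (r2,c4).
row 4 has {red,blue,yellow,black}; column 1 has {red,blue,black} — only green is left for (r4,c1).
row 1 has {red,blue,green,black}; column 1 has {red,blue,green,black} — only yellow is left for (r1,c1).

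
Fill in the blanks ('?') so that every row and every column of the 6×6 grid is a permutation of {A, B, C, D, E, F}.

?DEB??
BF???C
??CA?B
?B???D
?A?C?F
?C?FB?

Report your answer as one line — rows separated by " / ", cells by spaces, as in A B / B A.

At row 1, column 6: row 1 has {B,D,E}; column 6 has {B,C,D,F}; that leaves A.
At row 3, column 2: row 3 has {A,B,C}; column 2 has {A,B,C,D,F}; that leaves E.
At row 4, column 4: row 4 has {B,D}; column 4 has {A,B,C,F}; that leaves E.
At row 6, column 6: row 6 has {B,C,F}; column 6 has {A,B,C,D,F}; that leaves E.
At row 2, column 4: row 2 has {B,C,F}; column 4 has {A,B,C,E,F}; that leaves D.
At row 2, column 3: row 2 has {B,C,D,F}; column 3 has {C,E}; that leaves A.
At row 2, column 5: row 2 has {A,B,C,D,F}; column 5 has {B}; that leaves E.
At row 4, column 3: row 4 has {B,D,E}; column 3 has {A,C,E}; that leaves F.
At row 5, column 5: row 5 has {A,C,F}; column 5 has {B,E}; that leaves D.
At row 6, column 3: row 6 has {B,C,E,F}; column 3 has {A,C,E,F}; that leaves D.
At row 3, column 5: row 3 has {A,B,C,E}; column 5 has {B,D,E}; that leaves F.
At row 5, column 1: row 5 has {A,C,D,F}; column 1 has {B}; that leaves E.
At row 5, column 3: row 5 has {A,C,D,E,F}; column 3 has {A,C,D,E,F}; that leaves B.
At row 6, column 1: row 6 has {B,C,D,E,F}; column 1 has {B,E}; that leaves A.
At row 1, column 5: row 1 has {A,B,D,E}; column 5 has {B,D,E,F}; that leaves C.
At row 3, column 1: row 3 has {A,B,C,E,F}; column 1 has {A,B,E}; that leaves D.
At row 4, column 1: row 4 has {B,D,E,F}; column 1 has {A,B,D,E}; that leaves C.
At row 4, column 5: row 4 has {B,C,D,E,F}; column 5 has {B,C,D,E,F}; that leaves A.
At row 1, column 1: row 1 has {A,B,C,D,E}; column 1 has {A,B,C,D,E}; that leaves F.

F D E B C A / B F A D E C / D E C A F B / C B F E A D / E A B C D F / A C D F B E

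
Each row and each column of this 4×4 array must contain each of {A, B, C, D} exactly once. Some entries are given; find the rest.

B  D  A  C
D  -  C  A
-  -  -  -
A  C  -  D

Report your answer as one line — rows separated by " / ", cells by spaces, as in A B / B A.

B D A C / D B C A / C A D B / A C B D

At row 2, column 2: row 2 has {A,C,D}; column 2 has {C,D}; that leaves B.
At row 3, column 1: row 3 is empty so far; column 1 has {A,B,D}; that leaves C.
At row 3, column 2: row 3 has {C}; column 2 has {B,C,D}; that leaves A.
At row 3, column 4: row 3 has {A,C}; column 4 has {A,C,D}; that leaves B.
At row 4, column 3: row 4 has {A,C,D}; column 3 has {A,C}; that leaves B.
At row 3, column 3: row 3 has {A,B,C}; column 3 has {A,B,C}; that leaves D.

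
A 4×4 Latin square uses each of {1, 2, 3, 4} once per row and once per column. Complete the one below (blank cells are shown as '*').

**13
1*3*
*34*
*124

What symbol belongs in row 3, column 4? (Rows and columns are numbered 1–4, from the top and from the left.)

1

(r2,c4) = 2
(r3,c1) = 2
(r3,c4) = 1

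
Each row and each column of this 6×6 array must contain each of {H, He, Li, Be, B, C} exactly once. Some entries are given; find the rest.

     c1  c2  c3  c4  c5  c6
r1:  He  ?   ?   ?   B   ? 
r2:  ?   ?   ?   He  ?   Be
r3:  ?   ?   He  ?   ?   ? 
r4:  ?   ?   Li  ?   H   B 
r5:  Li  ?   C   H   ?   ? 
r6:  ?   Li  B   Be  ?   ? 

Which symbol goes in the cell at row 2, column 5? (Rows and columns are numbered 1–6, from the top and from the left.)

Li

(r2,c3) = H
(r4,c4) = C
(r5,c6) = He
(r1,c3) = Be
(r1,c4) = Li
(r3,c4) = B
(r4,c1) = Be
(r4,c2) = He
(r5,c5) = Be
(r5,c2) = B
(r2,c2) = C
(r2,c5) = Li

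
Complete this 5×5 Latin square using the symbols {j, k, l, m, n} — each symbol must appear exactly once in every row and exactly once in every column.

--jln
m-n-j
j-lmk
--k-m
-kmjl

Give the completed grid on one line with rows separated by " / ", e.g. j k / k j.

k m j l n / m l n k j / j n l m k / l j k n m / n k m j l

At row 1, column 1: row 1 has {j,l,n}; column 1 has {j,m}; that leaves k.
At row 1, column 2: row 1 has {j,k,l,n}; column 2 has {k}; that leaves m.
At row 2, column 2: row 2 has {j,m,n}; column 2 has {k,m}; that leaves l.
At row 2, column 4: row 2 has {j,l,m,n}; column 4 has {j,l,m}; that leaves k.
At row 3, column 2: row 3 has {j,k,l,m}; column 2 has {k,l,m}; that leaves n.
At row 4, column 2: row 4 has {k,m}; column 2 has {k,l,m,n}; that leaves j.
At row 4, column 4: row 4 has {j,k,m}; column 4 has {j,k,l,m}; that leaves n.
At row 5, column 1: row 5 has {j,k,l,m}; column 1 has {j,k,m}; that leaves n.
At row 4, column 1: row 4 has {j,k,m,n}; column 1 has {j,k,m,n}; that leaves l.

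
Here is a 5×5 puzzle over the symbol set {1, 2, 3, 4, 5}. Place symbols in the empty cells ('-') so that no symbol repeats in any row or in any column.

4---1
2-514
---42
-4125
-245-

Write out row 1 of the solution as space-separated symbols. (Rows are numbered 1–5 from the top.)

4 5 2 3 1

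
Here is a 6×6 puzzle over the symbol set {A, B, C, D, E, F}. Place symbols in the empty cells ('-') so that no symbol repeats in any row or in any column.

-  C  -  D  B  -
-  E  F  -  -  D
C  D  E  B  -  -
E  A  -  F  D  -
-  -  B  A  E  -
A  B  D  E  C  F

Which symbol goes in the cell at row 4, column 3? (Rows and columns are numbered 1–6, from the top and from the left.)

C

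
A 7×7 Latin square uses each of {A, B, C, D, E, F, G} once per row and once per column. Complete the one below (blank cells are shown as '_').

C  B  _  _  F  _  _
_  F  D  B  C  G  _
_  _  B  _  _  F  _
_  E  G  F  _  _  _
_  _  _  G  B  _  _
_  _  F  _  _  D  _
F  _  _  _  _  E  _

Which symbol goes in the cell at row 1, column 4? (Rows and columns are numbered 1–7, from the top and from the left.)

D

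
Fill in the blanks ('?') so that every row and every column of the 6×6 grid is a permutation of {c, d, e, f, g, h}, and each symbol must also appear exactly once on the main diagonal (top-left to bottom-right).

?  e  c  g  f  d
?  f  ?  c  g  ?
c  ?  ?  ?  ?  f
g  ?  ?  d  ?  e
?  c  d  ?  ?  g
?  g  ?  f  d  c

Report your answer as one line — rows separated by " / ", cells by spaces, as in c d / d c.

h e c g f d / d f e c g h / c d g e h f / g h f d c e / f c d h e g / e g h f d c

At row 1, column 1: row 1 has {c,d,e,f,g}; column 1 has {c,g}; the diagonal has {c,d,f}; that leaves h.
At row 2, column 6: row 2 has {c,f,g}; column 6 has {c,d,e,f,g}; that leaves h.
At row 4, column 2: row 4 has {d,e,g}; column 2 has {c,e,f,g}; that leaves h.
At row 4, column 3: row 4 has {d,e,g,h}; column 3 has {c,d}; that leaves f.
At row 4, column 5: row 4 has {d,e,f,g,h}; column 5 has {d,f,g}; that leaves c.
At row 5, column 5: row 5 has {c,d,g}; column 5 has {c,d,f,g}; the diagonal has {c,d,f,h}; that leaves e.
At row 6, column 1: row 6 has {c,d,f,g}; column 1 has {c,g,h}; that leaves e.
At row 6, column 3: row 6 has {c,d,e,f,g}; column 3 has {c,d,f}; that leaves h.
At row 2, column 1: row 2 has {c,f,g,h}; column 1 has {c,e,g,h}; that leaves d.
At row 2, column 3: row 2 has {c,d,f,g,h}; column 3 has {c,d,f,h}; that leaves e.
At row 3, column 2: row 3 has {c,f}; column 2 has {c,e,f,g,h}; that leaves d.
At row 3, column 3: row 3 has {c,d,f}; column 3 has {c,d,e,f,h}; the diagonal has {c,d,e,f,h}; that leaves g.
At row 3, column 5: row 3 has {c,d,f,g}; column 5 has {c,d,e,f,g}; that leaves h.
At row 5, column 1: row 5 has {c,d,e,g}; column 1 has {c,d,e,g,h}; that leaves f.
At row 5, column 4: row 5 has {c,d,e,f,g}; column 4 has {c,d,f,g}; that leaves h.
At row 3, column 4: row 3 has {c,d,f,g,h}; column 4 has {c,d,f,g,h}; that leaves e.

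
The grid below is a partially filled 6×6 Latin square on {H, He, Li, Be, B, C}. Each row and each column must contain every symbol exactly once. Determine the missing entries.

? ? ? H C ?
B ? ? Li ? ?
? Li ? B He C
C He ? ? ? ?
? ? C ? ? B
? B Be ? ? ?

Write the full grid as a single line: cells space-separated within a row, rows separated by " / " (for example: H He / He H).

row 1 has {H,C}; column 2 has {He,Li,B} — only Be is left for (r1,c2).
row 3 has {He,Li,B,C}; column 3 has {Be,C} — only H is left for (r3,c3).
row 4 has {He,C}; column 4 has {H,Li,B} — only Be is left for (r4,c4).
row 5 has {B,C}; column 2 has {He,Li,Be,B} — only H is left for (r5,c2).
row 5 has {H,B,C}; column 4 has {H,Li,Be,B} — only He is left for (r5,c4).
row 6 has {Be,B}; column 4 has {H,He,Li,Be,B} — only C is left for (r6,c4).
row 2 has {Li,B}; column 2 has {H,He,Li,Be,B} — only C is left for (r2,c2).
row 2 has {Li,B,C}; column 3 has {H,Be,C} — only He is left for (r2,c3).
row 3 has {H,He,Li,B,C}; column 1 has {B,C} — only Be is left for (r3,c1).
row 5 has {H,He,B,C}; column 1 has {Be,B,C} — only Li is left for (r5,c1).
row 5 has {H,He,Li,B,C}; column 5 has {He,C} — only Be is left for (r5,c5).
row 1 has {H,Be,C}; column 1 has {Li,Be,B,C} — only He is left for (r1,c1).
row 1 has {H,He,Be,C}; column 6 has {B,C} — only Li is left for (r1,c6).
row 2 has {He,Li,B,C}; column 5 has {He,Be,C} — only H is left for (r2,c5).
row 2 has {H,He,Li,B,C}; column 6 has {Li,B,C} — only Be is left for (r2,c6).
row 4 has {He,Be,C}; column 6 has {Li,Be,B,C} — only H is left for (r4,c6).
row 6 has {Be,B,C}; column 1 has {He,Li,Be,B,C} — only H is left for (r6,c1).
row 6 has {H,Be,B,C}; column 5 has {H,He,Be,C} — only Li is left for (r6,c5).
row 6 has {H,Li,Be,B,C}; column 6 has {H,Li,Be,B,C} — only He is left for (r6,c6).
row 1 has {H,He,Li,Be,C}; column 3 has {H,He,Be,C} — only B is left for (r1,c3).
row 4 has {H,He,Be,C}; column 3 has {H,He,Be,B,C} — only Li is left for (r4,c3).
row 4 has {H,He,Li,Be,C}; column 5 has {H,He,Li,Be,C} — only B is left for (r4,c5).

He Be B H C Li / B C He Li H Be / Be Li H B He C / C He Li Be B H / Li H C He Be B / H B Be C Li He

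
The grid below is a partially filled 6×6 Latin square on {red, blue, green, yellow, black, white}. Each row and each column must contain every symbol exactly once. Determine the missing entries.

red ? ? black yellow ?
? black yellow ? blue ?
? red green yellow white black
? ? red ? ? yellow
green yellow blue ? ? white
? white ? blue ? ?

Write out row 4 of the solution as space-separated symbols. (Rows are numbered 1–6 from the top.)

black blue red white green yellow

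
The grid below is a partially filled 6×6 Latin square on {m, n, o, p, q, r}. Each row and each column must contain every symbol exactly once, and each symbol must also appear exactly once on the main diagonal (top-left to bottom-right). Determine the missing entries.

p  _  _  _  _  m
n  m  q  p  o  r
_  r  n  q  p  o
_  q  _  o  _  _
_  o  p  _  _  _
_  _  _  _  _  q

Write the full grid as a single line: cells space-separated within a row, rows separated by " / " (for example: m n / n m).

At row 1, column 2: row 1 has {m,p}; column 2 has {m,o,q,r}; that leaves n.
At row 1, column 4: row 1 has {m,n,p}; column 4 has {o,p,q}; that leaves r.
At row 1, column 5: row 1 has {m,n,p,r}; column 5 has {o,p}; that leaves q.
At row 3, column 1: row 3 has {n,o,p,q,r}; column 1 has {n,p}; that leaves m.
At row 4, column 1: row 4 has {o,q}; column 1 has {m,n,p}; that leaves r.
At row 4, column 3: row 4 has {o,q,r}; column 3 has {n,p,q}; that leaves m.
At row 4, column 5: row 4 has {m,o,q,r}; column 5 has {o,p,q}; that leaves n.
At row 4, column 6: row 4 has {m,n,o,q,r}; column 6 has {m,o,q,r}; that leaves p.
At row 5, column 1: row 5 has {o,p}; column 1 has {m,n,p,r}; that leaves q.
At row 5, column 5: row 5 has {o,p,q}; column 5 has {n,o,p,q}; the diagonal has {m,n,o,p,q}; that leaves r.
At row 5, column 6: row 5 has {o,p,q,r}; column 6 has {m,o,p,q,r}; that leaves n.
At row 6, column 1: row 6 has {q}; column 1 has {m,n,p,q,r}; that leaves o.
At row 6, column 2: row 6 has {o,q}; column 2 has {m,n,o,q,r}; that leaves p.
At row 6, column 3: row 6 has {o,p,q}; column 3 has {m,n,p,q}; that leaves r.
At row 6, column 5: row 6 has {o,p,q,r}; column 5 has {n,o,p,q,r}; that leaves m.
At row 1, column 3: row 1 has {m,n,p,q,r}; column 3 has {m,n,p,q,r}; that leaves o.
At row 5, column 4: row 5 has {n,o,p,q,r}; column 4 has {o,p,q,r}; that leaves m.
At row 6, column 4: row 6 has {m,o,p,q,r}; column 4 has {m,o,p,q,r}; that leaves n.

p n o r q m / n m q p o r / m r n q p o / r q m o n p / q o p m r n / o p r n m q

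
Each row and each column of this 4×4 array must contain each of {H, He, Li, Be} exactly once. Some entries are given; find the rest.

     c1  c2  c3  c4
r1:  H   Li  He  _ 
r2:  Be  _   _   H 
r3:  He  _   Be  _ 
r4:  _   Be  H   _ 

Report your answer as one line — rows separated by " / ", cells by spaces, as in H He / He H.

H Li He Be / Be He Li H / He H Be Li / Li Be H He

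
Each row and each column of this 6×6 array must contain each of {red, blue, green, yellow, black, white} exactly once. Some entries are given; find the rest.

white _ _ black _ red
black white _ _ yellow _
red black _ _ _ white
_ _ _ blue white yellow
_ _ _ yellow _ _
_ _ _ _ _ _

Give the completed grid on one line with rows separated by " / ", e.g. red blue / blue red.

white yellow blue black green red / black white green red yellow blue / red black yellow green blue white / green red black blue white yellow / blue green white yellow red black / yellow blue red white black green

row 3 has {red,black,white}; column 4 has {blue,yellow,black} — only green is left for (r3,c4).
row 3 has {red,green,black,white}; column 5 has {yellow,white} — only blue is left for (r3,c5).
row 4 has {blue,yellow,white}; column 1 has {red,black,white} — only green is left for (r4,c1).
row 4 has {blue,green,yellow,white}; column 2 has {black,white} — only red is left for (r4,c2).
row 4 has {red,blue,green,yellow,white}; column 3 is empty so far — only black is left for (r4,c3).
row 5 has {yellow}; column 1 has {red,green,black,white} — only blue is left for (r5,c1).
row 5 has {blue,yellow}; column 2 has {red,black,white} — only green is left for (r5,c2).
row 5 has {blue,green,yellow}; column 6 has {red,yellow,white} — only black is left for (r5,c6).
row 6 is empty so far; column 1 has {red,blue,green,black,white} — only yellow is left for (r6,c1).
row 6 has {yellow}; column 2 has {red,green,black,white} — only blue is left for (r6,c2).
row 6 has {blue,yellow}; column 6 has {red,yellow,black,white} — only green is left for (r6,c6).
row 1 has {red,black,white}; column 2 has {red,blue,green,black,white} — only yellow is left for (r1,c2).
row 1 has {red,yellow,black,white}; column 5 has {blue,yellow,white} — only green is left for (r1,c5).
row 2 has {yellow,black,white}; column 4 has {blue,green,yellow,black} — only red is left for (r2,c4).
row 2 has {red,yellow,black,white}; column 6 has {red,green,yellow,black,white} — only blue is left for (r2,c6).
row 3 has {red,blue,green,black,white}; column 3 has {black} — only yellow is left for (r3,c3).
row 5 has {blue,green,yellow,black}; column 5 has {blue,green,yellow,white} — only red is left for (r5,c5).
row 6 has {blue,green,yellow}; column 4 has {red,blue,green,yellow,black} — only white is left for (r6,c4).
row 6 has {blue,green,yellow,white}; column 5 has {red,blue,green,yellow,white} — only black is left for (r6,c5).
row 1 has {red,green,yellow,black,white}; column 3 has {yellow,black} — only blue is left for (r1,c3).
row 2 has {red,blue,yellow,black,white}; column 3 has {blue,yellow,black} — only green is left for (r2,c3).
row 5 has {red,blue,green,yellow,black}; column 3 has {blue,green,yellow,black} — only white is left for (r5,c3).
row 6 has {blue,green,yellow,black,white}; column 3 has {blue,green,yellow,black,white} — only red is left for (r6,c3).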